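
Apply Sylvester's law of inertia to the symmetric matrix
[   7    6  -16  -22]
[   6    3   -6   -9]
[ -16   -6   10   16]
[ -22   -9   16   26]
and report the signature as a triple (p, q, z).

Answer: (3, 1, 0)

Derivation:
step 0: pivot 7 → sign +
step 1: pivot -15/7 → sign −
step 2: pivot 6/5 → sign +
step 3: pivot 1 → sign +
signature = (3, 1, 0)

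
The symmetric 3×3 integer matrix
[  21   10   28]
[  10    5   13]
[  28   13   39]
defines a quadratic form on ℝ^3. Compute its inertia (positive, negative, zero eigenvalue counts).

Answer: (3, 0, 0)

Derivation:
step 0: pivot 21 → sign +
step 1: pivot 5/21 → sign +
step 2: pivot 6/5 → sign +
signature = (3, 0, 0)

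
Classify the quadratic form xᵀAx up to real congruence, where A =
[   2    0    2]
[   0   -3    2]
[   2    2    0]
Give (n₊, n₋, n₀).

Answer: (1, 2, 0)

Derivation:
step 0: pivot 2 → sign +
step 1: pivot -3 → sign −
step 2: pivot -2/3 → sign −
signature = (1, 2, 0)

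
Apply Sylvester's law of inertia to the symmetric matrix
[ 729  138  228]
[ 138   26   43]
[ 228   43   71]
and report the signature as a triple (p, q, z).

Answer: (1, 2, 0)

Derivation:
step 0: pivot 729 → sign +
step 1: pivot -10/81 → sign −
step 2: pivot -1/10 → sign −
signature = (1, 2, 0)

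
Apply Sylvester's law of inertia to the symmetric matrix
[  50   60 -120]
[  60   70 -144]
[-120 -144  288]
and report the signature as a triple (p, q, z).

step 0: pivot 50 → sign +
step 1: pivot -2 → sign −
step 2: row/col 2 already zero → sign 0
signature = (1, 1, 1)

Answer: (1, 1, 1)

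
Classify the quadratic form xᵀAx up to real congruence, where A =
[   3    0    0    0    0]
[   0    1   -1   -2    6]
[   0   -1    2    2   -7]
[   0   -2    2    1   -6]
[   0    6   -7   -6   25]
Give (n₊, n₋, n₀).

Answer: (3, 1, 1)

Derivation:
step 0: pivot 3 → sign +
step 1: pivot 1 → sign +
step 2: pivot 1 → sign +
step 3: pivot -3 → sign −
step 4: row/col 4 already zero → sign 0
signature = (3, 1, 1)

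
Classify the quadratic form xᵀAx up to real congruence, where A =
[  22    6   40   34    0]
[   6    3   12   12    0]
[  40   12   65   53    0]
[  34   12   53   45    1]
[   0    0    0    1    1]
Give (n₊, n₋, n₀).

step 0: pivot 22 → sign +
step 1: pivot 15/11 → sign +
step 2: pivot -43/5 → sign −
step 3: pivot 46/43 → sign +
step 4: pivot 3/46 → sign +
signature = (4, 1, 0)

Answer: (4, 1, 0)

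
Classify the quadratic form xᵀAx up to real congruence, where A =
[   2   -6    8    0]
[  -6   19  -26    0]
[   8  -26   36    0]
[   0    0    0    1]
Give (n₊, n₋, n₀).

step 0: pivot 2 → sign +
step 1: pivot 1 → sign +
step 2: pivot 1 → sign +
step 3: row/col 3 already zero → sign 0
signature = (3, 0, 1)

Answer: (3, 0, 1)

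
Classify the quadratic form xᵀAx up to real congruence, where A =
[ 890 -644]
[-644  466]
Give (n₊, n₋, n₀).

Answer: (2, 0, 0)

Derivation:
step 0: pivot 890 → sign +
step 1: pivot 2/445 → sign +
signature = (2, 0, 0)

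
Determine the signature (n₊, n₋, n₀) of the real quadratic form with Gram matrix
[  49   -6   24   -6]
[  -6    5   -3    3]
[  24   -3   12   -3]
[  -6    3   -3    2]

step 0: pivot 49 → sign +
step 1: pivot 209/49 → sign +
step 2: pivot 51/209 → sign +
step 3: pivot 1/17 → sign +
signature = (4, 0, 0)

Answer: (4, 0, 0)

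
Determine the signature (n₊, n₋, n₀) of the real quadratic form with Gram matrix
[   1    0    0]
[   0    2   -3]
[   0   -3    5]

step 0: pivot 1 → sign +
step 1: pivot 2 → sign +
step 2: pivot 1/2 → sign +
signature = (3, 0, 0)

Answer: (3, 0, 0)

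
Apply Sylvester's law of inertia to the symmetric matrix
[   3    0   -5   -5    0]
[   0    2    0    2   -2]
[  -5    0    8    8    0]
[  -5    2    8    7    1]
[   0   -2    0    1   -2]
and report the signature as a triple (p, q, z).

step 0: pivot 3 → sign +
step 1: pivot 2 → sign +
step 2: pivot -1/3 → sign −
step 3: pivot -3 → sign −
step 4: pivot -1 → sign −
signature = (2, 3, 0)

Answer: (2, 3, 0)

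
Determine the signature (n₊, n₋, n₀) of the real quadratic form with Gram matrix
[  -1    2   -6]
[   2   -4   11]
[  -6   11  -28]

step 0: pivot -1 → sign −
step 1: pivot 8 → sign +
step 2: pivot -1/8 → sign −
signature = (1, 2, 0)

Answer: (1, 2, 0)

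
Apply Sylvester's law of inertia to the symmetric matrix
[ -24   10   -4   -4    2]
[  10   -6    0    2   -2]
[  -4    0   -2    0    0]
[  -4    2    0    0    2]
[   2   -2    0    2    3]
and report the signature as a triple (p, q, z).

Answer: (2, 2, 1)

Derivation:
step 0: pivot -24 → sign −
step 1: pivot -11/6 → sign −
step 2: pivot 2/11 → sign +
step 3: pivot 1 → sign +
step 4: row/col 4 already zero → sign 0
signature = (2, 2, 1)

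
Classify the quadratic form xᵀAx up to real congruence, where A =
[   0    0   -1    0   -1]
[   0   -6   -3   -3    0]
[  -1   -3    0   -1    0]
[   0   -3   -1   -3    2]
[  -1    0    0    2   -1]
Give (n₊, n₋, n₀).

Answer: (2, 3, 0)

Derivation:
step 0: pivot -6 → sign −
step 1: pivot 3/2 → sign +
step 2: pivot -2/3 → sign −
step 3: pivot -3/2 → sign −
step 4: pivot 2 → sign +
signature = (2, 3, 0)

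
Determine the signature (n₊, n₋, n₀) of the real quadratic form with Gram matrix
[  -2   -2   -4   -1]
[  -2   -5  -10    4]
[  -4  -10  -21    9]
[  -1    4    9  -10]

step 0: pivot -2 → sign −
step 1: pivot -3 → sign −
step 2: pivot -1 → sign −
step 3: pivot -1/6 → sign −
signature = (0, 4, 0)

Answer: (0, 4, 0)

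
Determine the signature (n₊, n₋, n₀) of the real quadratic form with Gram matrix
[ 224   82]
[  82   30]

step 0: pivot 224 → sign +
step 1: pivot -1/56 → sign −
signature = (1, 1, 0)

Answer: (1, 1, 0)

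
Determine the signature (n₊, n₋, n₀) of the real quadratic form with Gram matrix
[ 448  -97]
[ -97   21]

step 0: pivot 448 → sign +
step 1: pivot -1/448 → sign −
signature = (1, 1, 0)

Answer: (1, 1, 0)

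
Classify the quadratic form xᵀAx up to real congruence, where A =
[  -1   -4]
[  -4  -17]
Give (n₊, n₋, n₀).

step 0: pivot -1 → sign −
step 1: pivot -1 → sign −
signature = (0, 2, 0)

Answer: (0, 2, 0)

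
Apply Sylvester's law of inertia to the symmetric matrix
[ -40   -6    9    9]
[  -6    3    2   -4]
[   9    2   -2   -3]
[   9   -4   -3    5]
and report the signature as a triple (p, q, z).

Answer: (1, 3, 0)

Derivation:
step 0: pivot -40 → sign −
step 1: pivot 39/10 → sign +
step 2: pivot -1/12 → sign −
step 3: pivot -3/13 → sign −
signature = (1, 3, 0)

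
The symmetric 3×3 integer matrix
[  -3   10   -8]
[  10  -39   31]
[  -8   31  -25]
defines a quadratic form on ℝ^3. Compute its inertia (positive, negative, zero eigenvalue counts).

step 0: pivot -3 → sign −
step 1: pivot -17/3 → sign −
step 2: pivot -6/17 → sign −
signature = (0, 3, 0)

Answer: (0, 3, 0)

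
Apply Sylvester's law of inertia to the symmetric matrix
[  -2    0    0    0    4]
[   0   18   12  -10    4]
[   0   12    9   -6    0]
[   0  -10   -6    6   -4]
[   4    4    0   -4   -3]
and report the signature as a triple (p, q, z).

Answer: (2, 2, 1)

Derivation:
step 0: pivot -2 → sign −
step 1: pivot 18 → sign +
step 2: pivot 1 → sign +
step 3: pivot -3 → sign −
step 4: row/col 4 already zero → sign 0
signature = (2, 2, 1)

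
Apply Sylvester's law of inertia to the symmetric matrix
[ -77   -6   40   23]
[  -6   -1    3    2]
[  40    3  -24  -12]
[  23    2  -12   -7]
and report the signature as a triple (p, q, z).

step 0: pivot -77 → sign −
step 1: pivot -41/77 → sign −
step 2: pivot -131/41 → sign −
step 3: pivot -6/131 → sign −
signature = (0, 4, 0)

Answer: (0, 4, 0)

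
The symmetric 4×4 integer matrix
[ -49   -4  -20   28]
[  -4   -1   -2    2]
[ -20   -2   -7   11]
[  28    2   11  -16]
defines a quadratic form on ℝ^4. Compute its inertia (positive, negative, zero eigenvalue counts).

step 0: pivot -49 → sign −
step 1: pivot -33/49 → sign −
step 2: pivot 15/11 → sign +
step 3: pivot 1/15 → sign +
signature = (2, 2, 0)

Answer: (2, 2, 0)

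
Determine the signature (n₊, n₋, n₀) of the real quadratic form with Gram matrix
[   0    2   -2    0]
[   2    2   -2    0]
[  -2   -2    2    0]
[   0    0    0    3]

step 0: pivot 2 → sign +
step 1: pivot -2 → sign −
step 2: pivot 3 → sign +
step 3: row/col 3 already zero → sign 0
signature = (2, 1, 1)

Answer: (2, 1, 1)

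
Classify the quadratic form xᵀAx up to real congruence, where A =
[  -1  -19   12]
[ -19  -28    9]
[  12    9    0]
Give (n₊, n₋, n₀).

Answer: (1, 2, 0)

Derivation:
step 0: pivot -1 → sign −
step 1: pivot 333 → sign +
step 2: pivot -1/37 → sign −
signature = (1, 2, 0)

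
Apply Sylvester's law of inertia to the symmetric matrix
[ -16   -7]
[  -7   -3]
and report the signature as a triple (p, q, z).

step 0: pivot -16 → sign −
step 1: pivot 1/16 → sign +
signature = (1, 1, 0)

Answer: (1, 1, 0)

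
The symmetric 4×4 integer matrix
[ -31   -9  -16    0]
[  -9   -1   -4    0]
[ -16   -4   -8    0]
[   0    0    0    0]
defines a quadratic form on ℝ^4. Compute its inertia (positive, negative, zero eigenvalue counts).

step 0: pivot -31 → sign −
step 1: pivot 50/31 → sign +
step 2: row/col 2 already zero → sign 0
step 3: row/col 3 already zero → sign 0
signature = (1, 1, 2)

Answer: (1, 1, 2)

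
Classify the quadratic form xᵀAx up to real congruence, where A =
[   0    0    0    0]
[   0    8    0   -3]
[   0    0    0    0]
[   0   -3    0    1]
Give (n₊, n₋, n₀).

step 0: pivot 8 → sign +
step 1: pivot -1/8 → sign −
step 2: row/col 2 already zero → sign 0
step 3: row/col 3 already zero → sign 0
signature = (1, 1, 2)

Answer: (1, 1, 2)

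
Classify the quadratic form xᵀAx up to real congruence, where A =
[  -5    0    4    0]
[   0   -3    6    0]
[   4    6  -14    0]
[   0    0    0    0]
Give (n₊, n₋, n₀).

step 0: pivot -5 → sign −
step 1: pivot -3 → sign −
step 2: pivot 6/5 → sign +
step 3: row/col 3 already zero → sign 0
signature = (1, 2, 1)

Answer: (1, 2, 1)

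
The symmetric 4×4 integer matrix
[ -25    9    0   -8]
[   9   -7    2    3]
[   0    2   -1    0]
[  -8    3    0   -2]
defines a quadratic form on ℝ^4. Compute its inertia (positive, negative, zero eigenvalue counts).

step 0: pivot -25 → sign −
step 1: pivot -94/25 → sign −
step 2: pivot 3/47 → sign +
step 3: pivot 1/2 → sign +
signature = (2, 2, 0)

Answer: (2, 2, 0)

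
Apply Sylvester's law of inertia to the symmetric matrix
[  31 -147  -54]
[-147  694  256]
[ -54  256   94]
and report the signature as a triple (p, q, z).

step 0: pivot 31 → sign +
step 1: pivot -95/31 → sign −
step 2: pivot -6/95 → sign −
signature = (1, 2, 0)

Answer: (1, 2, 0)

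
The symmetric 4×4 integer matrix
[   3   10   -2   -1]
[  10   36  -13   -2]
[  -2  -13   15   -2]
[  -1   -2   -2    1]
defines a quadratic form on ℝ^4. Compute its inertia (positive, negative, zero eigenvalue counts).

Answer: (3, 1, 0)

Derivation:
step 0: pivot 3 → sign +
step 1: pivot 8/3 → sign +
step 2: pivot -11/8 → sign −
step 3: pivot 2/11 → sign +
signature = (3, 1, 0)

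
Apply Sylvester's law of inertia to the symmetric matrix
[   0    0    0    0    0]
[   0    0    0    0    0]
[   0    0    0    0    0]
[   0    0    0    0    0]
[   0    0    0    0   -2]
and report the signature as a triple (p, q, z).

step 0: pivot -2 → sign −
step 1: row/col 1 already zero → sign 0
step 2: row/col 2 already zero → sign 0
step 3: row/col 3 already zero → sign 0
step 4: row/col 4 already zero → sign 0
signature = (0, 1, 4)

Answer: (0, 1, 4)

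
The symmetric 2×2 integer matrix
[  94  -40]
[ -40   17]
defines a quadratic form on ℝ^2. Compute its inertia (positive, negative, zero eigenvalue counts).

Answer: (1, 1, 0)

Derivation:
step 0: pivot 94 → sign +
step 1: pivot -1/47 → sign −
signature = (1, 1, 0)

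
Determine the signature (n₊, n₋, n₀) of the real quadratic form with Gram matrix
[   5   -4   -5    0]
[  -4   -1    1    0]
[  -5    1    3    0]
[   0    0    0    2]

Answer: (3, 1, 0)

Derivation:
step 0: pivot 5 → sign +
step 1: pivot -21/5 → sign −
step 2: pivot 1/7 → sign +
step 3: pivot 2 → sign +
signature = (3, 1, 0)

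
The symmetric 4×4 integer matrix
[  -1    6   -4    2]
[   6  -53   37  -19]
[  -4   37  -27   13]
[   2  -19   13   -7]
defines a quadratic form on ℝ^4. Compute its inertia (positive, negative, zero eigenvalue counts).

Answer: (0, 3, 1)

Derivation:
step 0: pivot -1 → sign −
step 1: pivot -17 → sign −
step 2: pivot -18/17 → sign −
step 3: row/col 3 already zero → sign 0
signature = (0, 3, 1)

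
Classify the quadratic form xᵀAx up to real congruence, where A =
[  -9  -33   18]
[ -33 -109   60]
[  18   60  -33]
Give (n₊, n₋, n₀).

step 0: pivot -9 → sign −
step 1: pivot 12 → sign +
step 2: row/col 2 already zero → sign 0
signature = (1, 1, 1)

Answer: (1, 1, 1)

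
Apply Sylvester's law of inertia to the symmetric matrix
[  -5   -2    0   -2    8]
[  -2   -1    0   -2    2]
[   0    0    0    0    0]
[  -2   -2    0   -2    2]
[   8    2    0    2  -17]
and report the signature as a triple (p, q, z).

Answer: (1, 3, 1)

Derivation:
step 0: pivot -5 → sign −
step 1: pivot -1/5 → sign −
step 2: pivot 6 → sign +
step 3: pivot -3 → sign −
step 4: row/col 4 already zero → sign 0
signature = (1, 3, 1)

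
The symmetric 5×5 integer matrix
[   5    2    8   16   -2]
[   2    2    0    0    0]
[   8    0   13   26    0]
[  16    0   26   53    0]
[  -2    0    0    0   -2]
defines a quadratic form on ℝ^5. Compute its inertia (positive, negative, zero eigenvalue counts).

Answer: (4, 1, 0)

Derivation:
step 0: pivot 5 → sign +
step 1: pivot 6/5 → sign +
step 2: pivot -25/3 → sign −
step 3: pivot 1 → sign +
step 4: pivot 2/25 → sign +
signature = (4, 1, 0)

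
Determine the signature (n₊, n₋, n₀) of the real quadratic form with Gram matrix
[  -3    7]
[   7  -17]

Answer: (0, 2, 0)

Derivation:
step 0: pivot -3 → sign −
step 1: pivot -2/3 → sign −
signature = (0, 2, 0)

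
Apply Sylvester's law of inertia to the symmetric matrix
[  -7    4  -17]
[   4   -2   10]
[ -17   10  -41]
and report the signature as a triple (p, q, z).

step 0: pivot -7 → sign −
step 1: pivot 2/7 → sign +
step 2: row/col 2 already zero → sign 0
signature = (1, 1, 1)

Answer: (1, 1, 1)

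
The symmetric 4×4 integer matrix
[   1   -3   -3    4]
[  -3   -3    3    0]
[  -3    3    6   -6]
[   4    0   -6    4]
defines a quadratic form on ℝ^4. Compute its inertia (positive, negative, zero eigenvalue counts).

step 0: pivot 1 → sign +
step 1: pivot -12 → sign −
step 2: row/col 2 already zero → sign 0
step 3: row/col 3 already zero → sign 0
signature = (1, 1, 2)

Answer: (1, 1, 2)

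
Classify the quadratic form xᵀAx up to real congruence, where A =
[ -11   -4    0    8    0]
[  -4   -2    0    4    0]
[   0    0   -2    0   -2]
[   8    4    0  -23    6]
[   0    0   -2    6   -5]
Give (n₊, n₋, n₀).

step 0: pivot -11 → sign −
step 1: pivot -6/11 → sign −
step 2: pivot -2 → sign −
step 3: pivot -15 → sign −
step 4: pivot -3/5 → sign −
signature = (0, 5, 0)

Answer: (0, 5, 0)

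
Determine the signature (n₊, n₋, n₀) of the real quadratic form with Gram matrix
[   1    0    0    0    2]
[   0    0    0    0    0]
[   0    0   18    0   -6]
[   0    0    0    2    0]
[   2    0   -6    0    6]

step 0: pivot 1 → sign +
step 1: pivot 18 → sign +
step 2: pivot 2 → sign +
step 3: row/col 3 already zero → sign 0
step 4: row/col 4 already zero → sign 0
signature = (3, 0, 2)

Answer: (3, 0, 2)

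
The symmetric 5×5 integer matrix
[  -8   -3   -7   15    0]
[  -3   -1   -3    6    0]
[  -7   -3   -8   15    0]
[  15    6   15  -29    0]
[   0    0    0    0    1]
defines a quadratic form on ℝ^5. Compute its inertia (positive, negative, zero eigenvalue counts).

step 0: pivot -8 → sign −
step 1: pivot 1/8 → sign +
step 2: pivot -3 → sign −
step 3: pivot 1 → sign +
step 4: pivot 1 → sign +
signature = (3, 2, 0)

Answer: (3, 2, 0)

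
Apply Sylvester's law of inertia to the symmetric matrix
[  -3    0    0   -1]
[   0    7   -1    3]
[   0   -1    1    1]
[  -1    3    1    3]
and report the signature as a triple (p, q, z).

step 0: pivot -3 → sign −
step 1: pivot 7 → sign +
step 2: pivot 6/7 → sign +
step 3: pivot -1/3 → sign −
signature = (2, 2, 0)

Answer: (2, 2, 0)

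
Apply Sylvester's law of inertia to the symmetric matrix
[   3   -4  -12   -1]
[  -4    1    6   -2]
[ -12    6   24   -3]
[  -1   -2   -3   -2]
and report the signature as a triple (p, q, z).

Answer: (2, 2, 0)

Derivation:
step 0: pivot 3 → sign +
step 1: pivot -13/3 → sign −
step 2: pivot -12/13 → sign −
step 3: pivot 3/4 → sign +
signature = (2, 2, 0)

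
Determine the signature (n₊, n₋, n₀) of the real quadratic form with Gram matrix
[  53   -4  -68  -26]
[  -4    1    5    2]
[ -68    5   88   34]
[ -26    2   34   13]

step 0: pivot 53 → sign +
step 1: pivot 37/53 → sign +
step 2: pivot 27/37 → sign +
step 3: pivot -1/3 → sign −
signature = (3, 1, 0)

Answer: (3, 1, 0)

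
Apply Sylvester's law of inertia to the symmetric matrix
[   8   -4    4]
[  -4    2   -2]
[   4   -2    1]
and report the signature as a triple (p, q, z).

step 0: pivot 8 → sign +
step 1: pivot -1 → sign −
step 2: row/col 2 already zero → sign 0
signature = (1, 1, 1)

Answer: (1, 1, 1)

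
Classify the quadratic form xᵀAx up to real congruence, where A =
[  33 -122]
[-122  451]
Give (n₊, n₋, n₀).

step 0: pivot 33 → sign +
step 1: pivot -1/33 → sign −
signature = (1, 1, 0)

Answer: (1, 1, 0)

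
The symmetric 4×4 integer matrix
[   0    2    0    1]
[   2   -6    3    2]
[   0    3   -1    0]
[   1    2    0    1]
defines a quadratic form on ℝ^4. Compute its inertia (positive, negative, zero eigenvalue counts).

Answer: (1, 3, 0)

Derivation:
step 0: pivot -6 → sign −
step 1: pivot 2/3 → sign +
step 2: pivot -1 → sign −
step 3: pivot -1/4 → sign −
signature = (1, 3, 0)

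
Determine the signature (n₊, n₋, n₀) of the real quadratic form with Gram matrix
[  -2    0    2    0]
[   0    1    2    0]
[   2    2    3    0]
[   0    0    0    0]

Answer: (2, 1, 1)

Derivation:
step 0: pivot -2 → sign −
step 1: pivot 1 → sign +
step 2: pivot 1 → sign +
step 3: row/col 3 already zero → sign 0
signature = (2, 1, 1)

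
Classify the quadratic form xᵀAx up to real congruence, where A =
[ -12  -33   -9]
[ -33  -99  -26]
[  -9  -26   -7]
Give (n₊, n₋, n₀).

step 0: pivot -12 → sign −
step 1: pivot -33/4 → sign −
step 2: pivot -2/33 → sign −
signature = (0, 3, 0)

Answer: (0, 3, 0)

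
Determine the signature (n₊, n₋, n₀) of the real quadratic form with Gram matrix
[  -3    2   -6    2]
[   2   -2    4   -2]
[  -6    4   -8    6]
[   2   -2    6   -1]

step 0: pivot -3 → sign −
step 1: pivot -2/3 → sign −
step 2: pivot 4 → sign +
step 3: row/col 3 already zero → sign 0
signature = (1, 2, 1)

Answer: (1, 2, 1)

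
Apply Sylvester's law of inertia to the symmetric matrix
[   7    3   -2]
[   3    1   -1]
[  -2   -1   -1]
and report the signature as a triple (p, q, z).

step 0: pivot 7 → sign +
step 1: pivot -2/7 → sign −
step 2: pivot -3/2 → sign −
signature = (1, 2, 0)

Answer: (1, 2, 0)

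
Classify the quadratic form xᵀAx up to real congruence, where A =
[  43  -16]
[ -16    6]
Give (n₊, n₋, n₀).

Answer: (2, 0, 0)

Derivation:
step 0: pivot 43 → sign +
step 1: pivot 2/43 → sign +
signature = (2, 0, 0)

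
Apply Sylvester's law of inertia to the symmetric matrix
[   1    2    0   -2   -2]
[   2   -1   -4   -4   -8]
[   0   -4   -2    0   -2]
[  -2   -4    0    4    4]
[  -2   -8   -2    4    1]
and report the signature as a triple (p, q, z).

Answer: (2, 2, 1)

Derivation:
step 0: pivot 1 → sign +
step 1: pivot -5 → sign −
step 2: pivot 6/5 → sign +
step 3: pivot -1 → sign −
step 4: row/col 4 already zero → sign 0
signature = (2, 2, 1)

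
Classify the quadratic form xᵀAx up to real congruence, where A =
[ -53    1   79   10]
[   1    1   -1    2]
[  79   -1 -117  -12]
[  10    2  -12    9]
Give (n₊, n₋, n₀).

step 0: pivot -53 → sign −
step 1: pivot 54/53 → sign +
step 2: pivot 14/27 → sign +
step 3: pivot -3/7 → sign −
signature = (2, 2, 0)

Answer: (2, 2, 0)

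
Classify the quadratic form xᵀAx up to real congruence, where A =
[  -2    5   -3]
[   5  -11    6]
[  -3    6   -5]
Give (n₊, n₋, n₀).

Answer: (1, 2, 0)

Derivation:
step 0: pivot -2 → sign −
step 1: pivot 3/2 → sign +
step 2: pivot -2 → sign −
signature = (1, 2, 0)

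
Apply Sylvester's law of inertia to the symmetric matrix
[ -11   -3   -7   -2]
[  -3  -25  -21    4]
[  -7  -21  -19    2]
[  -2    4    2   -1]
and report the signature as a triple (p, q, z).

Answer: (2, 2, 0)

Derivation:
step 0: pivot -11 → sign −
step 1: pivot -266/11 → sign −
step 2: pivot 10/19 → sign +
step 3: pivot 1/35 → sign +
signature = (2, 2, 0)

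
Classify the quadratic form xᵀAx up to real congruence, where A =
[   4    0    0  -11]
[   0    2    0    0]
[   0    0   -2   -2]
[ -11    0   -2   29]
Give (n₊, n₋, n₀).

Answer: (3, 1, 0)

Derivation:
step 0: pivot 4 → sign +
step 1: pivot 2 → sign +
step 2: pivot -2 → sign −
step 3: pivot 3/4 → sign +
signature = (3, 1, 0)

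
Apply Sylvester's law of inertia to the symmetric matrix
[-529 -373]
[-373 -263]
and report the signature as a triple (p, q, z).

step 0: pivot -529 → sign −
step 1: pivot 2/529 → sign +
signature = (1, 1, 0)

Answer: (1, 1, 0)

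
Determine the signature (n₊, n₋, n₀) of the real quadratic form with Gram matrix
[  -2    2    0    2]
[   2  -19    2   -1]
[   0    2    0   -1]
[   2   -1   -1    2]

Answer: (2, 2, 0)

Derivation:
step 0: pivot -2 → sign −
step 1: pivot -17 → sign −
step 2: pivot 4/17 → sign +
step 3: pivot 3/4 → sign +
signature = (2, 2, 0)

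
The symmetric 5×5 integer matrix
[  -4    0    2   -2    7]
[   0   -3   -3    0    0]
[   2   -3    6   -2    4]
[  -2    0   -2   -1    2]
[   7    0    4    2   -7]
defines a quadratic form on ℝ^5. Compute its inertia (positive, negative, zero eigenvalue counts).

step 0: pivot -4 → sign −
step 1: pivot -3 → sign −
step 2: pivot 10 → sign +
step 3: pivot -9/10 → sign −
step 4: pivot 1/4 → sign +
signature = (2, 3, 0)

Answer: (2, 3, 0)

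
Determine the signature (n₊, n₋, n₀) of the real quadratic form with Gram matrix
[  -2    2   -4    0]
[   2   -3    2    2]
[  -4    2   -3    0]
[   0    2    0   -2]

Answer: (2, 2, 0)

Derivation:
step 0: pivot -2 → sign −
step 1: pivot -1 → sign −
step 2: pivot 9 → sign +
step 3: pivot 2/9 → sign +
signature = (2, 2, 0)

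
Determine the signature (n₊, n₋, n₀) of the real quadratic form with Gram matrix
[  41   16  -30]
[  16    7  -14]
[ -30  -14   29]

step 0: pivot 41 → sign +
step 1: pivot 31/41 → sign +
step 2: pivot 3/31 → sign +
signature = (3, 0, 0)

Answer: (3, 0, 0)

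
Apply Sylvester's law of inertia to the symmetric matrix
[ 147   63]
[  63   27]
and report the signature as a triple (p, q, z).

step 0: pivot 147 → sign +
step 1: row/col 1 already zero → sign 0
signature = (1, 0, 1)

Answer: (1, 0, 1)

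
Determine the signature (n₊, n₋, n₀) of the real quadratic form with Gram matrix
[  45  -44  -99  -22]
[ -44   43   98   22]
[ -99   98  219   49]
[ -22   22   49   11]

step 0: pivot 45 → sign +
step 1: pivot -1/45 → sign −
step 2: pivot 66 → sign +
step 3: pivot -1/22 → sign −
signature = (2, 2, 0)

Answer: (2, 2, 0)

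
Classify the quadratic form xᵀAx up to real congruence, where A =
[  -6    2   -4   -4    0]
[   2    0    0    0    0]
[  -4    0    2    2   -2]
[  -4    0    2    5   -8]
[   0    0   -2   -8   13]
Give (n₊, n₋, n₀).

step 0: pivot -6 → sign −
step 1: pivot 2/3 → sign +
step 2: pivot 2 → sign +
step 3: pivot 3 → sign +
step 4: pivot -1 → sign −
signature = (3, 2, 0)

Answer: (3, 2, 0)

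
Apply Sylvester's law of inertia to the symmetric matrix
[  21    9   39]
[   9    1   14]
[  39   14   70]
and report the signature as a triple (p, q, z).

step 0: pivot 21 → sign +
step 1: pivot -20/7 → sign −
step 2: pivot 3/20 → sign +
signature = (2, 1, 0)

Answer: (2, 1, 0)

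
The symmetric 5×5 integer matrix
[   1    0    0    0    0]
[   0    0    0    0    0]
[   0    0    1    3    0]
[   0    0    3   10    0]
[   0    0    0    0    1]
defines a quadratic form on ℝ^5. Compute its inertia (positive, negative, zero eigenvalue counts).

step 0: pivot 1 → sign +
step 1: pivot 1 → sign +
step 2: pivot 1 → sign +
step 3: pivot 1 → sign +
step 4: row/col 4 already zero → sign 0
signature = (4, 0, 1)

Answer: (4, 0, 1)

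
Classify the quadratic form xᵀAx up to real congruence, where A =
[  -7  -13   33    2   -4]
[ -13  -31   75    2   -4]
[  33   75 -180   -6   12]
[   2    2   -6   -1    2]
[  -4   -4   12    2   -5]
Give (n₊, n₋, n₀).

Answer: (1, 3, 1)

Derivation:
step 0: pivot -7 → sign −
step 1: pivot -48/7 → sign −
step 2: pivot 3 → sign +
step 3: pivot -1 → sign −
step 4: row/col 4 already zero → sign 0
signature = (1, 3, 1)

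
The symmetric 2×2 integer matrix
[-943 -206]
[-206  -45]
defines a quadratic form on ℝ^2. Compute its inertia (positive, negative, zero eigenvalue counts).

Answer: (1, 1, 0)

Derivation:
step 0: pivot -943 → sign −
step 1: pivot 1/943 → sign +
signature = (1, 1, 0)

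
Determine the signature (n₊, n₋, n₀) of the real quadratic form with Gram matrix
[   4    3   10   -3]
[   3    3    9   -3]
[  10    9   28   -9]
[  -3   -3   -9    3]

Answer: (2, 0, 2)

Derivation:
step 0: pivot 4 → sign +
step 1: pivot 3/4 → sign +
step 2: row/col 2 already zero → sign 0
step 3: row/col 3 already zero → sign 0
signature = (2, 0, 2)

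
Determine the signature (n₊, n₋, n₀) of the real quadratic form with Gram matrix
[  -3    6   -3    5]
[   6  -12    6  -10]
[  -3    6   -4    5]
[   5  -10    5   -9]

Answer: (0, 3, 1)

Derivation:
step 0: pivot -3 → sign −
step 1: pivot -1 → sign −
step 2: pivot -2/3 → sign −
step 3: row/col 3 already zero → sign 0
signature = (0, 3, 1)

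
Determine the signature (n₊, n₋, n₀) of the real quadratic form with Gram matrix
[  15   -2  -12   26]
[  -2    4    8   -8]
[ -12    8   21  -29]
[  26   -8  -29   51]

Answer: (3, 0, 1)

Derivation:
step 0: pivot 15 → sign +
step 1: pivot 56/15 → sign +
step 2: pivot 3/7 → sign +
step 3: row/col 3 already zero → sign 0
signature = (3, 0, 1)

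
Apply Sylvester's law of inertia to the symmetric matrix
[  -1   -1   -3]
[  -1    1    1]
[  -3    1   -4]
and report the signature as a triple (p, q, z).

Answer: (1, 2, 0)

Derivation:
step 0: pivot -1 → sign −
step 1: pivot 2 → sign +
step 2: pivot -3 → sign −
signature = (1, 2, 0)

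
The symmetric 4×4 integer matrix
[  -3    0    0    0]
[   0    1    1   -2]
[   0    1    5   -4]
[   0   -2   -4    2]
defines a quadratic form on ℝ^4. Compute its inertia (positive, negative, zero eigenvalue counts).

step 0: pivot -3 → sign −
step 1: pivot 1 → sign +
step 2: pivot 4 → sign +
step 3: pivot -3 → sign −
signature = (2, 2, 0)

Answer: (2, 2, 0)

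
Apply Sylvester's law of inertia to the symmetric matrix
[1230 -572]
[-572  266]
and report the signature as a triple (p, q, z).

step 0: pivot 1230 → sign +
step 1: pivot -2/615 → sign −
signature = (1, 1, 0)

Answer: (1, 1, 0)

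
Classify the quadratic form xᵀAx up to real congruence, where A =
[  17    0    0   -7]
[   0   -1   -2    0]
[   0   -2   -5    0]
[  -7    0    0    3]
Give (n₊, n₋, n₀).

step 0: pivot 17 → sign +
step 1: pivot -1 → sign −
step 2: pivot -1 → sign −
step 3: pivot 2/17 → sign +
signature = (2, 2, 0)

Answer: (2, 2, 0)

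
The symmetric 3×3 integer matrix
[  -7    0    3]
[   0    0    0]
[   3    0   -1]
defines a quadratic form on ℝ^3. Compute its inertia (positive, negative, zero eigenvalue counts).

step 0: pivot -7 → sign −
step 1: pivot 2/7 → sign +
step 2: row/col 2 already zero → sign 0
signature = (1, 1, 1)

Answer: (1, 1, 1)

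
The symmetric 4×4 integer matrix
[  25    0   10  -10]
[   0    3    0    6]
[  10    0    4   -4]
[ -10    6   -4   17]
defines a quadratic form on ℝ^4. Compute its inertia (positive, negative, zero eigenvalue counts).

Answer: (3, 0, 1)

Derivation:
step 0: pivot 25 → sign +
step 1: pivot 3 → sign +
step 2: pivot 1 → sign +
step 3: row/col 3 already zero → sign 0
signature = (3, 0, 1)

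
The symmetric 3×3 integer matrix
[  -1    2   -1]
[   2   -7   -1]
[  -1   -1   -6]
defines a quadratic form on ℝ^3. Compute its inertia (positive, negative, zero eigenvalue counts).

Answer: (0, 3, 0)

Derivation:
step 0: pivot -1 → sign −
step 1: pivot -3 → sign −
step 2: pivot -2 → sign −
signature = (0, 3, 0)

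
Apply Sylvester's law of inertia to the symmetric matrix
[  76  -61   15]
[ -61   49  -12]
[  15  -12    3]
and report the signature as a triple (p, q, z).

step 0: pivot 76 → sign +
step 1: pivot 3/76 → sign +
step 2: row/col 2 already zero → sign 0
signature = (2, 0, 1)

Answer: (2, 0, 1)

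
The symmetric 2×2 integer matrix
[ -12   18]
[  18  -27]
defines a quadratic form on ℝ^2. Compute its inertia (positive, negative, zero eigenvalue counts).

Answer: (0, 1, 1)

Derivation:
step 0: pivot -12 → sign −
step 1: row/col 1 already zero → sign 0
signature = (0, 1, 1)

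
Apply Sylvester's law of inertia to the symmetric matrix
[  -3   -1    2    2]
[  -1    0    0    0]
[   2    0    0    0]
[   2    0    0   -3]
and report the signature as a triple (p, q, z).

Answer: (1, 2, 1)

Derivation:
step 0: pivot -3 → sign −
step 1: pivot 1/3 → sign +
step 2: pivot -3 → sign −
step 3: row/col 3 already zero → sign 0
signature = (1, 2, 1)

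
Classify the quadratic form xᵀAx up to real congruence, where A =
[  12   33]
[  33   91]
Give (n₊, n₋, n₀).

Answer: (2, 0, 0)

Derivation:
step 0: pivot 12 → sign +
step 1: pivot 1/4 → sign +
signature = (2, 0, 0)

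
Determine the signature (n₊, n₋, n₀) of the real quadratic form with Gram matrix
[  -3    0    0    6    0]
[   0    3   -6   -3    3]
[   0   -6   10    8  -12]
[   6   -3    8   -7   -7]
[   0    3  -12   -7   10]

Answer: (2, 2, 1)

Derivation:
step 0: pivot -3 → sign −
step 1: pivot 3 → sign +
step 2: pivot -2 → sign −
step 3: pivot 4 → sign +
step 4: row/col 4 already zero → sign 0
signature = (2, 2, 1)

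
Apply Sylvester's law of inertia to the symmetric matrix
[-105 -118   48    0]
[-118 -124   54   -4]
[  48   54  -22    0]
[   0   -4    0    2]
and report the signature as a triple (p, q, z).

step 0: pivot -105 → sign −
step 1: pivot 904/105 → sign +
step 2: pivot -13/226 → sign −
step 3: pivot 2/13 → sign +
signature = (2, 2, 0)

Answer: (2, 2, 0)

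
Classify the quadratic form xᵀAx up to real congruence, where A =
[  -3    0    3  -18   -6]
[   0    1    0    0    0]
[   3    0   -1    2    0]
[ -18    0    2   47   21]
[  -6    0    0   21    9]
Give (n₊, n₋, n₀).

step 0: pivot -3 → sign −
step 1: pivot 1 → sign +
step 2: pivot 2 → sign +
step 3: pivot 27 → sign +
step 4: row/col 4 already zero → sign 0
signature = (3, 1, 1)

Answer: (3, 1, 1)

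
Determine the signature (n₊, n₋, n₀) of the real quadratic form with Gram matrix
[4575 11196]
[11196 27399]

Answer: (2, 0, 0)

Derivation:
step 0: pivot 4575 → sign +
step 1: pivot 3/1525 → sign +
signature = (2, 0, 0)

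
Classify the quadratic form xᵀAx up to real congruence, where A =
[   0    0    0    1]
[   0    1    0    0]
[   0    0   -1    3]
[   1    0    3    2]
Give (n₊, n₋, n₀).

step 0: pivot 1 → sign +
step 1: pivot -1 → sign −
step 2: pivot 11 → sign +
step 3: pivot -1/11 → sign −
signature = (2, 2, 0)

Answer: (2, 2, 0)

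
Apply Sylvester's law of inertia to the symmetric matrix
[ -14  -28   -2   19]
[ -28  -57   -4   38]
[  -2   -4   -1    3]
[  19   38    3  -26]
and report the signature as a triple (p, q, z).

Answer: (0, 4, 0)

Derivation:
step 0: pivot -14 → sign −
step 1: pivot -1 → sign −
step 2: pivot -5/7 → sign −
step 3: pivot -1/10 → sign −
signature = (0, 4, 0)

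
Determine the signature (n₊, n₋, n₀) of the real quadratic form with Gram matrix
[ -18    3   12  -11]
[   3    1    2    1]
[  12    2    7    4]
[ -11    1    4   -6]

step 0: pivot -18 → sign −
step 1: pivot 3/2 → sign +
step 2: pivot 13/3 → sign +
step 3: pivot -1/39 → sign −
signature = (2, 2, 0)

Answer: (2, 2, 0)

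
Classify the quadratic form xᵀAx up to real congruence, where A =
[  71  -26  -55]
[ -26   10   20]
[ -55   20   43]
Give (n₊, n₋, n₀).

Answer: (3, 0, 0)

Derivation:
step 0: pivot 71 → sign +
step 1: pivot 34/71 → sign +
step 2: pivot 6/17 → sign +
signature = (3, 0, 0)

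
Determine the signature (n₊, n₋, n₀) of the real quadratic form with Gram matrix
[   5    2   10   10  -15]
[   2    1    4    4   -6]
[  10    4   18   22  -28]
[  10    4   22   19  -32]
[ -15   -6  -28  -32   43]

Answer: (3, 1, 1)

Derivation:
step 0: pivot 5 → sign +
step 1: pivot 1/5 → sign +
step 2: pivot -2 → sign −
step 3: pivot 1 → sign +
step 4: row/col 4 already zero → sign 0
signature = (3, 1, 1)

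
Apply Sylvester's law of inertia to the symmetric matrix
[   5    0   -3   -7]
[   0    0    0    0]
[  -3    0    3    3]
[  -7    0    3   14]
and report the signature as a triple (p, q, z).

step 0: pivot 5 → sign +
step 1: pivot 6/5 → sign +
step 2: pivot 3 → sign +
step 3: row/col 3 already zero → sign 0
signature = (3, 0, 1)

Answer: (3, 0, 1)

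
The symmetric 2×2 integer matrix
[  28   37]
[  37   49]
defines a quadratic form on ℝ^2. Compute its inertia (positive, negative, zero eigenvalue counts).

step 0: pivot 28 → sign +
step 1: pivot 3/28 → sign +
signature = (2, 0, 0)

Answer: (2, 0, 0)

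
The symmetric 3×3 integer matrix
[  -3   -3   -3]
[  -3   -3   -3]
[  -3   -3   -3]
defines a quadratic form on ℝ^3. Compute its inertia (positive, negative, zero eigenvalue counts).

Answer: (0, 1, 2)

Derivation:
step 0: pivot -3 → sign −
step 1: row/col 1 already zero → sign 0
step 2: row/col 2 already zero → sign 0
signature = (0, 1, 2)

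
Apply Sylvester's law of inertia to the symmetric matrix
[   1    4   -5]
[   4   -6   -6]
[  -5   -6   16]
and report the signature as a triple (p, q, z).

Answer: (1, 2, 0)

Derivation:
step 0: pivot 1 → sign +
step 1: pivot -22 → sign −
step 2: pivot -1/11 → sign −
signature = (1, 2, 0)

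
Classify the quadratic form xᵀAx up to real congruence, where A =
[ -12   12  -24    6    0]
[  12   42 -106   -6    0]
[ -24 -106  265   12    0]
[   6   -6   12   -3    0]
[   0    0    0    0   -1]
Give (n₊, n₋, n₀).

step 0: pivot -12 → sign −
step 1: pivot 54 → sign +
step 2: pivot 1/27 → sign +
step 3: pivot -1 → sign −
step 4: row/col 4 already zero → sign 0
signature = (2, 2, 1)

Answer: (2, 2, 1)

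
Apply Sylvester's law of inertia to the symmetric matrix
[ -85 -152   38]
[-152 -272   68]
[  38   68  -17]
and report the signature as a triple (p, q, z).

step 0: pivot -85 → sign −
step 1: pivot -16/85 → sign −
step 2: row/col 2 already zero → sign 0
signature = (0, 2, 1)

Answer: (0, 2, 1)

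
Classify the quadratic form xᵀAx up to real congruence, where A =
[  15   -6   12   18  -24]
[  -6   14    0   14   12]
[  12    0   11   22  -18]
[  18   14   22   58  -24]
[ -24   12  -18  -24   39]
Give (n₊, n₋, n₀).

step 0: pivot 15 → sign +
step 1: pivot 58/5 → sign +
step 2: pivot -17/29 → sign −
step 3: pivot 3/17 → sign +
step 4: row/col 4 already zero → sign 0
signature = (3, 1, 1)

Answer: (3, 1, 1)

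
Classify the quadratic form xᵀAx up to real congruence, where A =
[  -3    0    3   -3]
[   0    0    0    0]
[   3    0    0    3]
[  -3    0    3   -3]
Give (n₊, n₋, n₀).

Answer: (1, 1, 2)

Derivation:
step 0: pivot -3 → sign −
step 1: pivot 3 → sign +
step 2: row/col 2 already zero → sign 0
step 3: row/col 3 already zero → sign 0
signature = (1, 1, 2)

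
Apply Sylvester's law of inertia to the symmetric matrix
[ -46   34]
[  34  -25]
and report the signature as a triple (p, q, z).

step 0: pivot -46 → sign −
step 1: pivot 3/23 → sign +
signature = (1, 1, 0)

Answer: (1, 1, 0)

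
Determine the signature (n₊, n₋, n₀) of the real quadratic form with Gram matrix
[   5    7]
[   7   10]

Answer: (2, 0, 0)

Derivation:
step 0: pivot 5 → sign +
step 1: pivot 1/5 → sign +
signature = (2, 0, 0)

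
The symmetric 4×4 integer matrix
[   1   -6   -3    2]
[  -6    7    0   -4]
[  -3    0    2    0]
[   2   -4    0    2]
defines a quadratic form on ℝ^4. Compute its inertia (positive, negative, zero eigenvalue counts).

step 0: pivot 1 → sign +
step 1: pivot -29 → sign −
step 2: pivot 121/29 → sign +
step 3: pivot -6/121 → sign −
signature = (2, 2, 0)

Answer: (2, 2, 0)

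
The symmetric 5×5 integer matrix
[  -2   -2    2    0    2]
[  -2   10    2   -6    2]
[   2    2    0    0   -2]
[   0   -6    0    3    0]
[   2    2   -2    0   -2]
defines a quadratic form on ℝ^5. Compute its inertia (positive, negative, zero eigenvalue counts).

Answer: (2, 1, 2)

Derivation:
step 0: pivot -2 → sign −
step 1: pivot 12 → sign +
step 2: pivot 2 → sign +
step 3: row/col 3 already zero → sign 0
step 4: row/col 4 already zero → sign 0
signature = (2, 1, 2)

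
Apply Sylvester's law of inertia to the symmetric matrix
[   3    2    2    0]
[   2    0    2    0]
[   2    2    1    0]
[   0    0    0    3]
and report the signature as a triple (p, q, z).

Answer: (2, 1, 1)

Derivation:
step 0: pivot 3 → sign +
step 1: pivot -4/3 → sign −
step 2: pivot 3 → sign +
step 3: row/col 3 already zero → sign 0
signature = (2, 1, 1)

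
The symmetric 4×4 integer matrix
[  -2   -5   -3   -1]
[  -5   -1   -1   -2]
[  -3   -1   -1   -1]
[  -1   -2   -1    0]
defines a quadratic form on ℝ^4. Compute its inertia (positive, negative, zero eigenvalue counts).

step 0: pivot -2 → sign −
step 1: pivot 23/2 → sign +
step 2: pivot -4/23 → sign −
step 3: pivot 3/4 → sign +
signature = (2, 2, 0)

Answer: (2, 2, 0)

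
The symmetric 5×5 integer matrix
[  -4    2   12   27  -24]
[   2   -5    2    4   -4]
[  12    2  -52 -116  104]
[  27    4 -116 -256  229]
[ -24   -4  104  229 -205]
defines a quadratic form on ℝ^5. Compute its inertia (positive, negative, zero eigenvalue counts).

Answer: (1, 3, 1)

Derivation:
step 0: pivot -4 → sign −
step 1: pivot -4 → sign −
step 2: pivot 45/16 → sign +
step 3: pivot -1/5 → sign −
step 4: row/col 4 already zero → sign 0
signature = (1, 3, 1)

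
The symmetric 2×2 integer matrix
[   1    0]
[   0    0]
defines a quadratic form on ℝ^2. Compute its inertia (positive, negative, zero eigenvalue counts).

Answer: (1, 0, 1)

Derivation:
step 0: pivot 1 → sign +
step 1: row/col 1 already zero → sign 0
signature = (1, 0, 1)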